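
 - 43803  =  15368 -59171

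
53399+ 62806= 116205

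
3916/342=11 + 77/171 = 11.45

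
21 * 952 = 19992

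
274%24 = 10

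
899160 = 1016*885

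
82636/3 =27545 + 1/3 = 27545.33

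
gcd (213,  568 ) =71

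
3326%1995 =1331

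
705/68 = 705/68 = 10.37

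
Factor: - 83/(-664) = 2^( - 3 ) = 1/8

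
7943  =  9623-1680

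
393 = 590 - 197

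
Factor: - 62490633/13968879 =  - 31^(-1)*150203^( - 1 )*20830211^1 = - 20830211/4656293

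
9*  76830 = 691470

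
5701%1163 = 1049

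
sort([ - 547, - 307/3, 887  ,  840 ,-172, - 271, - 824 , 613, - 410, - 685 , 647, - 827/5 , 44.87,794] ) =[ - 824, - 685, - 547, - 410, - 271, - 172,-827/5, - 307/3,  44.87 , 613 , 647, 794, 840, 887]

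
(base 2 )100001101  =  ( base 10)269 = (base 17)FE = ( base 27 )9Q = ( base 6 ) 1125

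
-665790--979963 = 314173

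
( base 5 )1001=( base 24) 56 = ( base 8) 176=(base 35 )3l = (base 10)126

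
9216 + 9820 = 19036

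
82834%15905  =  3309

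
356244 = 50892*7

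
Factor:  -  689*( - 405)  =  3^4*5^1 * 13^1*53^1 = 279045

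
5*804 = 4020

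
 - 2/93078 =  - 1/46539 = -0.00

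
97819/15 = 97819/15 = 6521.27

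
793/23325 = 793/23325 = 0.03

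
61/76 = 61/76 = 0.80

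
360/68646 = 60/11441 = 0.01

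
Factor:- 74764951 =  - 379^1*197269^1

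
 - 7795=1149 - 8944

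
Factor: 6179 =37^1*167^1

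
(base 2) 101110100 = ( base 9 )453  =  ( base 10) 372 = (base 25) em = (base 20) ic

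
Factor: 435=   3^1*5^1* 29^1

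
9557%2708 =1433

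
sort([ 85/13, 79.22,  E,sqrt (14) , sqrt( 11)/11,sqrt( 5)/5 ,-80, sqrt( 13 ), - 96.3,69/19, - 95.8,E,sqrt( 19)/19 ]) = [ - 96.3, - 95.8, - 80 , sqrt( 19) /19, sqrt( 11 ) /11,  sqrt( 5)/5,E,E, sqrt( 13 ),69/19 , sqrt(14),85/13,79.22 ] 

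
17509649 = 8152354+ 9357295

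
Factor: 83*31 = 2573 = 31^1*83^1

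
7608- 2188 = 5420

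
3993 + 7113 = 11106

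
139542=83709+55833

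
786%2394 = 786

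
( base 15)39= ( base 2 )110110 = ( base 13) 42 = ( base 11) 4A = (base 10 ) 54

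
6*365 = 2190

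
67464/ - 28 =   -  16866/7 = - 2409.43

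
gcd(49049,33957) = 3773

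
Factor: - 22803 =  - 3^1 * 11^1  *  691^1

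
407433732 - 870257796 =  - 462824064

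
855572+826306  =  1681878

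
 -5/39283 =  - 5/39283 = - 0.00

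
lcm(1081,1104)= 51888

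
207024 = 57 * 3632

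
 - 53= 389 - 442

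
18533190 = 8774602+9758588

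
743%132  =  83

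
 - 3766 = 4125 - 7891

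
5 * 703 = 3515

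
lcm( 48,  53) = 2544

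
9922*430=4266460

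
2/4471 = 2/4471 = 0.00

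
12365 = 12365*1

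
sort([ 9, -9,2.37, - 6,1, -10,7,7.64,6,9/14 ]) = [-10, - 9 , - 6 , 9/14,1,2.37,6  ,  7, 7.64,  9 ]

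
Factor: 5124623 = 7^1*19^1*53^1 * 727^1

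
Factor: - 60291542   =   - 2^1 * 1087^1*27733^1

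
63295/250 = 253 + 9/50 = 253.18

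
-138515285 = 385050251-523565536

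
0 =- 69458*0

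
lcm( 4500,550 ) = 49500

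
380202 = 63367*6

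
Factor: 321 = 3^1*107^1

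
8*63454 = 507632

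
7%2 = 1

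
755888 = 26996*28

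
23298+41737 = 65035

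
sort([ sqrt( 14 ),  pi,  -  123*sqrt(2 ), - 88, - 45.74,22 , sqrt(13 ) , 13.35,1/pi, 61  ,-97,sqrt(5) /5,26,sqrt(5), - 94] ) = [- 123*sqrt( 2 ), -97 ,-94,  -  88,-45.74, 1/pi, sqrt(5) /5,sqrt( 5),pi,  sqrt( 13),  sqrt(14) , 13.35,22,26,61]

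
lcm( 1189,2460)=71340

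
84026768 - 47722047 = 36304721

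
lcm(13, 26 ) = 26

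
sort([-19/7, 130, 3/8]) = [ - 19/7 , 3/8, 130 ] 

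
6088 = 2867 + 3221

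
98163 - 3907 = 94256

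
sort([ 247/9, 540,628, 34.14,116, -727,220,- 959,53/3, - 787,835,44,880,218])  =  [ - 959, - 787, - 727,  53/3,247/9,34.14,44, 116,218,220, 540,628,  835,880 ] 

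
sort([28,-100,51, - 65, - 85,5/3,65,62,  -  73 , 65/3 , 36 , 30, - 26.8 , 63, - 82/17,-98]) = [ -100, - 98, - 85, - 73,-65, - 26.8, - 82/17,5/3 , 65/3,28,30 , 36 , 51, 62,63,65 ] 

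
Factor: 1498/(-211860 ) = -7/990 = - 2^ ( - 1)*3^( - 2)* 5^( - 1)*7^1*11^(-1) 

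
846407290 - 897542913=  - 51135623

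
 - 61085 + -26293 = -87378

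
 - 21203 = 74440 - 95643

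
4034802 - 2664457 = 1370345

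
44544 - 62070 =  - 17526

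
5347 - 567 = 4780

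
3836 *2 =7672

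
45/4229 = 45/4229 =0.01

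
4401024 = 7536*584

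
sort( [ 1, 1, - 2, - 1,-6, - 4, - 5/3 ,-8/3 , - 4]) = [  -  6, - 4,-4, - 8/3, - 2,- 5/3,  -  1,1, 1]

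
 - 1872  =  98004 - 99876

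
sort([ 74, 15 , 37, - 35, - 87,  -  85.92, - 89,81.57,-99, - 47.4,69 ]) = [-99, - 89,-87, - 85.92, - 47.4,  -  35,15,  37, 69,74 , 81.57] 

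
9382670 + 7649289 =17031959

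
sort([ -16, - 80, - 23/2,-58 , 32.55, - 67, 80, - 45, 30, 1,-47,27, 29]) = [ - 80, - 67, - 58 ,-47, - 45,-16, - 23/2 , 1,27 , 29 , 30,32.55 , 80 ] 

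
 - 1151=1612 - 2763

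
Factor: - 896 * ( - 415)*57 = 2^7*3^1*5^1*7^1*19^1 * 83^1 = 21194880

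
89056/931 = 89056/931= 95.66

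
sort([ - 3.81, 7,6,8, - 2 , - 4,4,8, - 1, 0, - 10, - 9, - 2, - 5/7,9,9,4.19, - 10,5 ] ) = [-10,-10, - 9, - 4, - 3.81, - 2, - 2,-1, - 5/7,0,4,4.19, 5,6,7,8, 8,9,9]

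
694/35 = 19 + 29/35 = 19.83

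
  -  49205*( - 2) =98410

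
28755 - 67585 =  - 38830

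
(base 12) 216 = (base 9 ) 370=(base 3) 102100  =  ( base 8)462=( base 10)306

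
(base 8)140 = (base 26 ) 3I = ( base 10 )96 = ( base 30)36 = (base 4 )1200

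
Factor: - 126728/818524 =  - 146/943 = -2^1 * 23^( - 1 ) * 41^ ( - 1) * 73^1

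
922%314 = 294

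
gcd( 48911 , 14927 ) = 59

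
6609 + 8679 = 15288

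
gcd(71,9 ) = 1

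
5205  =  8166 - 2961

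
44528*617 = 27473776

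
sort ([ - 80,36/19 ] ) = [ - 80,36/19 ] 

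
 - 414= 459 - 873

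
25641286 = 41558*617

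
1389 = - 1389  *( - 1) 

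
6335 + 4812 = 11147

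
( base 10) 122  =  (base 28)4a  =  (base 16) 7A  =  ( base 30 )42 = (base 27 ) 4e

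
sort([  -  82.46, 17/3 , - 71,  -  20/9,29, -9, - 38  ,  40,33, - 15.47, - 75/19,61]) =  [-82.46,-71, - 38,-15.47  ,-9, - 75/19,-20/9,17/3, 29,  33, 40, 61]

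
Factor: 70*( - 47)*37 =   -  121730 = -  2^1*5^1*7^1*37^1*47^1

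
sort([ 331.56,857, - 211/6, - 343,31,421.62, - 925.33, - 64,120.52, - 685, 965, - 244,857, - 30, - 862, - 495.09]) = [ - 925.33,  -  862,-685,  -  495.09,  -  343, - 244,- 64, - 211/6, - 30, 31,120.52,331.56,421.62, 857,857,965]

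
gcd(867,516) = 3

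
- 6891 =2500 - 9391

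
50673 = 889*57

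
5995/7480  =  109/136 = 0.80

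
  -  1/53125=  - 1/53125 = -  0.00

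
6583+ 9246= 15829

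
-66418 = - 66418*1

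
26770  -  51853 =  -25083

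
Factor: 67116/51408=47/36 = 2^( - 2) * 3^( - 2)*47^1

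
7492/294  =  25 + 71/147 = 25.48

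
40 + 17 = 57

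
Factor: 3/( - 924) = -1/308  =  - 2^(-2 )*7^( - 1 ) * 11^( - 1 ) 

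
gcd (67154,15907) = 1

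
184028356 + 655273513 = 839301869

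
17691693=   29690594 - 11998901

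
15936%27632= 15936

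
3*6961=20883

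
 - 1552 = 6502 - 8054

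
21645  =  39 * 555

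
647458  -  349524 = 297934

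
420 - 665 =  - 245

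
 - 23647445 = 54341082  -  77988527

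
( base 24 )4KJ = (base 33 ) 2iv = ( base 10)2803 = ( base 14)1043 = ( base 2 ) 101011110011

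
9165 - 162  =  9003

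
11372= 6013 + 5359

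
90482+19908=110390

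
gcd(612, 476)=68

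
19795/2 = 9897 + 1/2=9897.50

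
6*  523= 3138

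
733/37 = 733/37 = 19.81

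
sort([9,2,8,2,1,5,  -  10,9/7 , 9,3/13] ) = [ - 10,3/13,1,9/7,2,2,5, 8,9, 9 ] 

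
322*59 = 18998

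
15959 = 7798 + 8161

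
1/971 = 1/971=   0.00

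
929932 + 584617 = 1514549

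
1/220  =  1/220 = 0.00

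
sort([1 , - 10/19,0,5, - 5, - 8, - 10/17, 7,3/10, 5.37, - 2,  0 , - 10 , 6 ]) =[- 10, - 8,-5, - 2 , - 10/17, - 10/19, 0,0 , 3/10, 1, 5,5.37 , 6, 7 ]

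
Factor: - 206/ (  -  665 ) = 2^1*5^( - 1 )*7^ ( - 1 )*19^( - 1)*103^1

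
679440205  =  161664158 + 517776047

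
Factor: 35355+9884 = 19^1 * 2381^1 = 45239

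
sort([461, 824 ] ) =[ 461,  824]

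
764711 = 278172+486539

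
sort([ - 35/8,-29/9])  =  [ - 35/8, - 29/9]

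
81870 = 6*13645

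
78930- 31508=47422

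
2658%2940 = 2658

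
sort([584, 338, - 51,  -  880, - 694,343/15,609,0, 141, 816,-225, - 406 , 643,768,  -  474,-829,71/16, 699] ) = [ - 880,-829, - 694, - 474 , - 406,- 225, - 51,0,71/16,  343/15, 141,338 , 584, 609,643,699,768,816]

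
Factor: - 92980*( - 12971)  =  2^2*5^1*7^1*17^1*109^1*4649^1 =1206043580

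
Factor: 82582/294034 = 13^(-1 )*43^( - 1 )*157^1 = 157/559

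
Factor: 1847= 1847^1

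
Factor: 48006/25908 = 2^(-1)*3^2 * 7^1*17^(-1 ) = 63/34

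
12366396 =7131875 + 5234521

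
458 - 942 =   -  484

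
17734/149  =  119 + 3/149 = 119.02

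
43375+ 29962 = 73337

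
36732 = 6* 6122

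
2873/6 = 2873/6 = 478.83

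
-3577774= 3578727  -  7156501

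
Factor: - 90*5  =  -450 = - 2^1 * 3^2*5^2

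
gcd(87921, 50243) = 1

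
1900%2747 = 1900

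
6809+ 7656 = 14465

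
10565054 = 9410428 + 1154626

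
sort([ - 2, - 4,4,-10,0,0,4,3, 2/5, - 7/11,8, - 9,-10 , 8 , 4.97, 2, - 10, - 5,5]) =[ - 10, - 10, - 10, - 9, - 5,  -  4, - 2, - 7/11, 0, 0,2/5 , 2,3,4,4,4.97, 5,8,8]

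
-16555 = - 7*2365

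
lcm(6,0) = 0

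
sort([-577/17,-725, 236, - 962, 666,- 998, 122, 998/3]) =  [ - 998 , - 962, - 725 , - 577/17, 122, 236, 998/3, 666 ] 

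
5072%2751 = 2321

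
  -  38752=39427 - 78179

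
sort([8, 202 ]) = [ 8,202] 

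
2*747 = 1494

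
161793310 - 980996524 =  - 819203214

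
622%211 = 200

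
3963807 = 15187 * 261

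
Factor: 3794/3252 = 2^( - 1 )*3^(  -  1) * 7^1 = 7/6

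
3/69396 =1/23132= 0.00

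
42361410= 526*80535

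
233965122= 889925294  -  655960172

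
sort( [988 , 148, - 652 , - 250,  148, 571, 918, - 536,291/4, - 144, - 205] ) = [ - 652, -536,-250 , - 205 ,  -  144 , 291/4,148,148,571 , 918,988]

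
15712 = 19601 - 3889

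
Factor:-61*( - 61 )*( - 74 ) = -275354  =  - 2^1*37^1*61^2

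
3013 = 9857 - 6844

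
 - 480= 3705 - 4185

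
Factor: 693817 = 239^1 * 2903^1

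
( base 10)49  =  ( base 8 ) 61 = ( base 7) 100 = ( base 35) 1e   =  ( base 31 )1I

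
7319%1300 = 819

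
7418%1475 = 43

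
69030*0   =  0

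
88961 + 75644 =164605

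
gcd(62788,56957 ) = 1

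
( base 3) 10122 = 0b1100010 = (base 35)2s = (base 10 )98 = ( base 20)4i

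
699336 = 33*21192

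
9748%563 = 177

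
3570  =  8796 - 5226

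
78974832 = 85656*922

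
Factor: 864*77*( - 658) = -2^6*3^3* 7^2*11^1*47^1 = - 43775424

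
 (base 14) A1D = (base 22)427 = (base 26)2ob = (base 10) 1987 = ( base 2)11111000011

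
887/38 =23 + 13/38 = 23.34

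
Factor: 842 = 2^1*421^1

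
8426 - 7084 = 1342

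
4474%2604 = 1870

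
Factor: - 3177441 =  - 3^3*137^1*859^1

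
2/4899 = 2/4899 = 0.00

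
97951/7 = 13993 = 13993.00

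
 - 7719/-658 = 11+481/658 = 11.73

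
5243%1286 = 99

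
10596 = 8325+2271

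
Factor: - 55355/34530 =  - 11071/6906 =-2^ ( - 1 )* 3^( - 1 )*1151^( - 1) * 11071^1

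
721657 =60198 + 661459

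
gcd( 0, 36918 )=36918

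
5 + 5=10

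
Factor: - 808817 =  - 401^1 * 2017^1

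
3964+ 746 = 4710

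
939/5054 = 939/5054 = 0.19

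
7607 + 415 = 8022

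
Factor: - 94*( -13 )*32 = 39104 = 2^6 * 13^1*47^1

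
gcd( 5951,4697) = 11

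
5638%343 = 150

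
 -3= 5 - 8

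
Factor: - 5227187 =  - 7^1*23^1 * 32467^1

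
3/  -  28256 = - 1 + 28253/28256=   -0.00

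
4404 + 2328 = 6732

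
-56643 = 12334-68977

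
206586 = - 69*( - 2994) 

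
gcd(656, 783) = 1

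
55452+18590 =74042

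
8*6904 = 55232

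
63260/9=63260/9 = 7028.89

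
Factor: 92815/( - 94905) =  - 3^( - 3)*37^( - 1) * 977^1 = - 977/999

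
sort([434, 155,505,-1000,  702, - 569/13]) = [ - 1000, - 569/13, 155,434, 505, 702]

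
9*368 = 3312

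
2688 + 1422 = 4110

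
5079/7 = 725 + 4/7 = 725.57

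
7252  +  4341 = 11593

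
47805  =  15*3187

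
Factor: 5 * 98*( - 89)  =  -43610 = - 2^1*5^1*7^2 * 89^1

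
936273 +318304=1254577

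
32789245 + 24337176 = 57126421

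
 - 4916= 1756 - 6672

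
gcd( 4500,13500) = 4500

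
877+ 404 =1281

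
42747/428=99 + 375/428 =99.88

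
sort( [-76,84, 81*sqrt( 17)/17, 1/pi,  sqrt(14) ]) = [ - 76, 1/pi,sqrt( 14), 81*sqrt( 17)/17,  84]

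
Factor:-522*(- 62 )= 2^2*3^2*29^1*31^1 = 32364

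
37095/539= 37095/539 = 68.82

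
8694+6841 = 15535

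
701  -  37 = 664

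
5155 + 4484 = 9639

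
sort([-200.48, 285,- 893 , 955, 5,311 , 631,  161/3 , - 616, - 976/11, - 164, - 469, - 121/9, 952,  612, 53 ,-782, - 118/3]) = [ - 893,  -  782, - 616,-469, - 200.48, - 164, -976/11, - 118/3, - 121/9, 5,  53, 161/3 , 285, 311,612, 631 , 952 , 955]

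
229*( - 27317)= - 6255593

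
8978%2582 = 1232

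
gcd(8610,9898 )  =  14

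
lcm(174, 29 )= 174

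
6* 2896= 17376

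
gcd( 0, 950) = 950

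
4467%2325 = 2142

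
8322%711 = 501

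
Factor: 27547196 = 2^2*6886799^1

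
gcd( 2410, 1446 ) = 482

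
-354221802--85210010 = -269011792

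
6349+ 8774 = 15123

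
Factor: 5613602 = 2^1*2806801^1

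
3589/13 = 276 + 1/13 = 276.08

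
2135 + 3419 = 5554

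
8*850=6800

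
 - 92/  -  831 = 92/831 = 0.11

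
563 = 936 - 373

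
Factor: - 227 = -227^1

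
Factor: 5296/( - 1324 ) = - 4 = - 2^2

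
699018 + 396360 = 1095378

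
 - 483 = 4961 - 5444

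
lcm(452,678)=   1356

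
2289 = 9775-7486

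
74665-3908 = 70757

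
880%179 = 164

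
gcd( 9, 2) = 1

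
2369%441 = 164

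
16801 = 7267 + 9534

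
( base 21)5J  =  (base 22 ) 5E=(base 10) 124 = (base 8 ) 174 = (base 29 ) 48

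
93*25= 2325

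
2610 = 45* 58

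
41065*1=41065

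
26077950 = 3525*7398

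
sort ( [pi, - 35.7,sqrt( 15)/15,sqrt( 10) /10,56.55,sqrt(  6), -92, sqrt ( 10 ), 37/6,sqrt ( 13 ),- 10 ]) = [ - 92, - 35.7, - 10, sqrt(15)/15,sqrt ( 10)/10,sqrt(6), pi, sqrt ( 10),sqrt(13 ) , 37/6,56.55 ] 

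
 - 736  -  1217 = -1953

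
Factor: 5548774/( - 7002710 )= - 5^ (-1)*7^1*13^ (-1)*59^( -1)*83^ ( - 1)*137^1*263^1 =-252217/318305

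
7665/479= 16 + 1/479 = 16.00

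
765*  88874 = 67988610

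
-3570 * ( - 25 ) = 89250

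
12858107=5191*2477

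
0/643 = 0 = 0.00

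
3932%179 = 173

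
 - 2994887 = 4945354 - 7940241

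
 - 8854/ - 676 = 4427/338 = 13.10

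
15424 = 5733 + 9691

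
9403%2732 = 1207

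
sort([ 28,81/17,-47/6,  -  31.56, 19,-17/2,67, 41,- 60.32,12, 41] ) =[ - 60.32,-31.56,  -  17/2, - 47/6,81/17,12,19,28, 41,41, 67]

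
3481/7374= 3481/7374 = 0.47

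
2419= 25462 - 23043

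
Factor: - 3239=-41^1 *79^1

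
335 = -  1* (  -  335) 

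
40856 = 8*5107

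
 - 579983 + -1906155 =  - 2486138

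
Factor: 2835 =3^4*5^1*7^1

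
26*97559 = 2536534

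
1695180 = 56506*30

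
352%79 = 36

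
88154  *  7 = 617078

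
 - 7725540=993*(-7780 )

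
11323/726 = 11323/726 =15.60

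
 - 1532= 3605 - 5137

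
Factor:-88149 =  - 3^1*29383^1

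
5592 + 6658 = 12250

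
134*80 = 10720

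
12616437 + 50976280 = 63592717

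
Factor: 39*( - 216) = -8424= - 2^3*3^4*13^1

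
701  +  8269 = 8970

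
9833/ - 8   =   - 1230 + 7/8 = -1229.12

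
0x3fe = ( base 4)33332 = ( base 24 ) 1IE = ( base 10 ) 1022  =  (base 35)t7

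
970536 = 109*8904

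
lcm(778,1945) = 3890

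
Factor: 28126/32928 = 41/48  =  2^( - 4 )*3^(- 1)*41^1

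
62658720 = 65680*954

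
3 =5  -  2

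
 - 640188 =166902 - 807090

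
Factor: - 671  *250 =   -  167750 = - 2^1*5^3*11^1*61^1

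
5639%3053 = 2586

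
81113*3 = 243339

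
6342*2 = 12684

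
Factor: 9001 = 9001^1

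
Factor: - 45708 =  - 2^2*3^1*13^1*293^1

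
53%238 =53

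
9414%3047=273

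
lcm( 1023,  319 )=29667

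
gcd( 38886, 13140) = 6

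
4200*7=29400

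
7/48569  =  7/48569 = 0.00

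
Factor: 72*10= 2^4* 3^2*5^1 = 720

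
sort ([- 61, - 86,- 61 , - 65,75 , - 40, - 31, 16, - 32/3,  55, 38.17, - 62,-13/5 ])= [- 86,-65,- 62,  -  61, - 61, - 40, - 31, - 32/3 ,-13/5 , 16,38.17, 55 , 75]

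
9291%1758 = 501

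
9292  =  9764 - 472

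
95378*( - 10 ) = -953780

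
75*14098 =1057350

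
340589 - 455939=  - 115350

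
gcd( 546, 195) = 39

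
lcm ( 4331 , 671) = 47641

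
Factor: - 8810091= - 3^2 *19^1*51521^1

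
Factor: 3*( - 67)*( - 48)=2^4*3^2*67^1 = 9648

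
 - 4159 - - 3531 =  - 628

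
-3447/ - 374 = 9+ 81/374 = 9.22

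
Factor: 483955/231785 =641/307 = 307^(  -  1) *641^1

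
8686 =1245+7441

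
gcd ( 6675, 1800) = 75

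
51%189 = 51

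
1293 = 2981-1688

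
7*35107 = 245749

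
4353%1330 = 363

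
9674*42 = 406308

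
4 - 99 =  - 95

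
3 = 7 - 4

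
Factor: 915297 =3^1*17^1  *131^1*137^1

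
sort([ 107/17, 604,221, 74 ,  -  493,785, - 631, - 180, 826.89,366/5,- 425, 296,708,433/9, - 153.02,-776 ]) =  [ - 776,-631,-493,-425,- 180,-153.02,107/17 , 433/9,366/5, 74,221,  296,  604,708, 785,826.89]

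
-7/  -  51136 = 7/51136 = 0.00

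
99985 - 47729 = 52256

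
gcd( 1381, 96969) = 1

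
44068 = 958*46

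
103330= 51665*2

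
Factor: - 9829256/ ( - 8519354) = 4914628/4259677 = 2^2 * 1228657^1*4259677^(-1 ) 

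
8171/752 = 10 + 651/752=10.87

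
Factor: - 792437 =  - 853^1*929^1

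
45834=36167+9667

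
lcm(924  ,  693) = 2772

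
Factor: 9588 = 2^2*3^1*17^1*47^1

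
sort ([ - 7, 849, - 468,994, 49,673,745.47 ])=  [ - 468, - 7, 49,673 , 745.47 , 849,  994]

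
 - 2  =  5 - 7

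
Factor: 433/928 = 2^(- 5)*29^(-1)  *  433^1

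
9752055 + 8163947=17916002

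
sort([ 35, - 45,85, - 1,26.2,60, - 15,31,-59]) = [ - 59,-45,-15, - 1,26.2,31  ,  35, 60, 85 ] 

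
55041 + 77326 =132367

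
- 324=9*(-36 ) 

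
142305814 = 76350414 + 65955400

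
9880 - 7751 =2129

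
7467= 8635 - 1168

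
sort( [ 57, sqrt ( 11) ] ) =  [ sqrt(11), 57 ] 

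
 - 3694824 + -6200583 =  - 9895407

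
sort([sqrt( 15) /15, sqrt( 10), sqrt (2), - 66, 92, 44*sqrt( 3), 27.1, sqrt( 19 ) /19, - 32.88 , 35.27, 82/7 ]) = [ - 66,  -  32.88 , sqrt(19) /19,sqrt( 15) /15,  sqrt(2 ), sqrt( 10 ),82/7, 27.1,35.27, 44*sqrt(  3 ), 92]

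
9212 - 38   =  9174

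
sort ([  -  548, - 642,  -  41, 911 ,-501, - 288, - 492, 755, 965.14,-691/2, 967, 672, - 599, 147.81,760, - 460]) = [-642, -599, - 548,-501 ,-492,-460,-691/2, - 288,-41, 147.81, 672,755,760 , 911,965.14 , 967]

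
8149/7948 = 8149/7948  =  1.03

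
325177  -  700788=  - 375611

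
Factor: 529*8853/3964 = 2^ ( - 2)*3^1*13^1*23^2*227^1*  991^( - 1) = 4683237/3964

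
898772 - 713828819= -712930047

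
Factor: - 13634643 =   -  3^1* 11^2*37561^1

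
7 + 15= 22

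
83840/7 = 83840/7=11977.14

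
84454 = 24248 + 60206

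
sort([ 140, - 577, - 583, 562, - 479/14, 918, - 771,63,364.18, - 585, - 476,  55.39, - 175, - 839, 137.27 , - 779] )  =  [ - 839, - 779, - 771,-585, - 583, - 577, - 476, - 175, - 479/14,  55.39 , 63 , 137.27 , 140,364.18,562,  918] 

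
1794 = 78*23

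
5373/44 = 122 + 5/44 = 122.11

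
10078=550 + 9528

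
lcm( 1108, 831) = 3324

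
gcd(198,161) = 1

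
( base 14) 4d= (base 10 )69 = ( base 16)45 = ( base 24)2l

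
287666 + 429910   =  717576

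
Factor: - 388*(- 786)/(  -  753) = - 101656/251 = - 2^3*97^1*131^1*251^( - 1)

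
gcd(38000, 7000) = 1000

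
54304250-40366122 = 13938128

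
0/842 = 0 = 0.00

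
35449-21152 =14297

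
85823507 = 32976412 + 52847095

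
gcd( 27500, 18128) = 44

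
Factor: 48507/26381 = 3^1*19^1*31^ ( - 1 ) = 57/31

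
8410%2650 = 460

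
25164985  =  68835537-43670552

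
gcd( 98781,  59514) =3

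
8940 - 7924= 1016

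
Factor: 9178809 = 3^1  *  71^1* 43093^1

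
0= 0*312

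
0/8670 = 0 = 0.00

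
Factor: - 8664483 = - 3^1*79^1*36559^1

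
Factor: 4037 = 11^1* 367^1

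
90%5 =0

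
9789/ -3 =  - 3263/1 = - 3263.00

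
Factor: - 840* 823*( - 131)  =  90562920 = 2^3*3^1*5^1*7^1*131^1*823^1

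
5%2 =1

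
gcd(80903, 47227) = 1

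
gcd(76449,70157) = 1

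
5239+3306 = 8545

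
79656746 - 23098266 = 56558480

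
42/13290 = 7/2215 = 0.00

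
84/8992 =21/2248= 0.01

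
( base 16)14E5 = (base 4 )1103211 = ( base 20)d79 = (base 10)5349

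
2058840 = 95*21672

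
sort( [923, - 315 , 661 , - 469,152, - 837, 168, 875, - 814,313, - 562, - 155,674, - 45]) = [ - 837,-814, - 562, - 469, - 315, - 155,-45,152,168,313,661,674,875,923 ] 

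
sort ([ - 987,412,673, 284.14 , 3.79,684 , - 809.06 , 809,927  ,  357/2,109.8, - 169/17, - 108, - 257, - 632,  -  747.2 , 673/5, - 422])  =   [ - 987 , - 809.06, - 747.2, - 632, - 422, - 257 , - 108,-169/17, 3.79, 109.8 , 673/5,357/2,284.14, 412 , 673,684,809,927]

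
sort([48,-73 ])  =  [ - 73, 48] 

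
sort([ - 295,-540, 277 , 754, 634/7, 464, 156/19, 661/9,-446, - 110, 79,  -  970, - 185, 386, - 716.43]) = [ - 970, - 716.43 , - 540, -446,-295, - 185, - 110, 156/19, 661/9,79,634/7,277,386, 464, 754 ] 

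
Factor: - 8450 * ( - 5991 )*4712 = 238540052400 =2^4 * 3^1*5^2*13^2*19^1 * 31^1 * 1997^1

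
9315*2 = 18630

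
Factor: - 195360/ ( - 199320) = 148/151 = 2^2*37^1*151^( - 1)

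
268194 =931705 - 663511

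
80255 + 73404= 153659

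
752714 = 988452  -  235738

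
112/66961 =112/66961 = 0.00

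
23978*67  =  1606526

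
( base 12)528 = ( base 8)1360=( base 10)752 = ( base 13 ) 45b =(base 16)2f0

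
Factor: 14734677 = 3^1*293^1*16763^1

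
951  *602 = 572502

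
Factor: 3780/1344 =45/16 = 2^( - 4)*3^2*5^1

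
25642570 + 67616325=93258895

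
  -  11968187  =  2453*( - 4879)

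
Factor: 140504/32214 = 772/177 = 2^2*3^(-1)*59^( - 1) * 193^1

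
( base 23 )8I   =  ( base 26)7K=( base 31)6g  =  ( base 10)202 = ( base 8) 312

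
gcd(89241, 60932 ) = 1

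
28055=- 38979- - 67034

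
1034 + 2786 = 3820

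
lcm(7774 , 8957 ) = 412022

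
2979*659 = 1963161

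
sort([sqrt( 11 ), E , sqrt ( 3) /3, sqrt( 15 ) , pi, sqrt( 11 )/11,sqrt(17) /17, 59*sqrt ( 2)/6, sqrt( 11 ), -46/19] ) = [ - 46/19, sqrt( 17 )/17, sqrt (11)/11 , sqrt(3)/3,E, pi, sqrt( 11), sqrt (11),sqrt (15), 59 * sqrt (2)/6]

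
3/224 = 3/224 = 0.01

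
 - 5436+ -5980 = -11416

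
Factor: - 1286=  - 2^1*643^1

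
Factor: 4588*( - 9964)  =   - 45714832  =  - 2^4*31^1* 37^1*47^1* 53^1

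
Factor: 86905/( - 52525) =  - 5^( -1 )*7^1*11^ ( - 1 )*13^1 = -  91/55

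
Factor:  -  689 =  - 13^1*53^1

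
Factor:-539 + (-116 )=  - 5^1 * 131^1 = -655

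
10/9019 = 10/9019 = 0.00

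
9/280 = 9/280 = 0.03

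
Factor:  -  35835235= -5^1 * 17^1*19^1*22189^1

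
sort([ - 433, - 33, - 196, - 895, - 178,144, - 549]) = [ - 895,-549, - 433 , - 196, - 178, - 33,144] 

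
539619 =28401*19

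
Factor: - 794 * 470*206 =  - 76875080 = - 2^3*5^1*47^1*103^1*397^1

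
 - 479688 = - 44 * 10902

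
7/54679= 7/54679 = 0.00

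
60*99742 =5984520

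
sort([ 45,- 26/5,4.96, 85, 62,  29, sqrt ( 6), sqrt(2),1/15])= [ - 26/5,1/15, sqrt ( 2),sqrt( 6),4.96, 29,45,62,85]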